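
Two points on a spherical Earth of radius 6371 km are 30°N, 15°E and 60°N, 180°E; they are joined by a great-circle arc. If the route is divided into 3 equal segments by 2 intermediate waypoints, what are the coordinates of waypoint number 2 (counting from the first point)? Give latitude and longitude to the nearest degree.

Convert each endpoint to a unit vector on the sphere (x = cos φ cos λ, y = cos φ sin λ, z = sin φ).
The central angle between the endpoints is δ = arccos(p₁·p₂) ≈ 1.556 rad (89.2°).
Interpolate at f = 2/3 with slerp weights a = sin((1−f)δ)/sin δ ≈ 0.496, b = sin(fδ)/sin δ ≈ 0.861.
p = a·p₁ + b·p₂ ≈ (-0.016, 0.111, 0.994); φ = arcsin(p_z) ≈ 83.55°, λ = atan2(p_y, p_x) ≈ 98.11°.

≈ 84°N, 98°E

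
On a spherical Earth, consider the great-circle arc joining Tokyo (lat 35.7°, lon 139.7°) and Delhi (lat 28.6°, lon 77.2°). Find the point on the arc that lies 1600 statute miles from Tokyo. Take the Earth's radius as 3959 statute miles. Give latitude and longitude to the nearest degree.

≈ lat 37°, lon 111°

From cos δ = sin φ₁ sin φ₂ + cos φ₁ cos φ₂ cos Δλ, the central angle is δ ≈ 0.917 rad (52.5°). The total great-circle distance is δ·R ≈ 0.917 × 3959 ≈ 3629 mi, so the target fraction is f = 1600/3629 ≈ 0.441.
Interpolate at f ≈ 0.441 with slerp weights a = sin((1−f)δ)/sin δ ≈ 0.618, b = sin(fδ)/sin δ ≈ 0.496.
p = a·p₁ + b·p₂ ≈ (-0.286, 0.749, 0.598); φ = arcsin(p_z) ≈ 36.71°, λ = atan2(p_y, p_x) ≈ 110.92°.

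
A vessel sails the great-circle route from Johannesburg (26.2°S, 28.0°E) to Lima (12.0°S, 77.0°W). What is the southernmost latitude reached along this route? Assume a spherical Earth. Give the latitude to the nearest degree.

The great circle lies in the plane with unit normal n̂ = (p₁ × p₂)/|p₁ × p₂|.
Here n̂_z ≈ -0.856; the vertex latitude is φ_max = arccos|n̂_z| ≈ 31.2°.
Check via Clairaut: cos φ_max = |cos φ₁| · sin C = cos(26.2°)·sin(107.5°) ≈ 0.856, again giving ≈ 31.2°.

≈ 31°S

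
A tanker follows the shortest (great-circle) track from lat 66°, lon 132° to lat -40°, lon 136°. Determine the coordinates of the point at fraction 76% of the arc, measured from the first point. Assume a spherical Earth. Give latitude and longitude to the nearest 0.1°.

≈ lat -14.6°, lon 135.2°

Convert each endpoint to a unit vector on the sphere (x = cos φ cos λ, y = cos φ sin λ, z = sin φ).
The central angle between the endpoints is δ = arccos(p₁·p₂) ≈ 1.851 rad (106.0°).
Interpolate at f = 0.76 with slerp weights a = sin((1−f)δ)/sin δ ≈ 0.447, b = sin(fδ)/sin δ ≈ 1.027.
p = a·p₁ + b·p₂ ≈ (-0.687, 0.681, -0.251); φ = arcsin(p_z) ≈ -14.56°, λ = atan2(p_y, p_x) ≈ 135.25°.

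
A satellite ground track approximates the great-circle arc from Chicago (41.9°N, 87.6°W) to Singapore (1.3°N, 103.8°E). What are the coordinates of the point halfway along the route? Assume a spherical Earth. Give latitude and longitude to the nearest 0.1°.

From cos δ = sin φ₁ sin φ₂ + cos φ₁ cos φ₂ cos Δλ, the central angle is δ ≈ 2.366 rad (135.6°).
Interpolate at f = 1/2 with slerp weights a = sin((1−f)δ)/sin δ ≈ 1.323, b = sin(fδ)/sin δ ≈ 1.323.
p = a·p₁ + b·p₂ ≈ (-0.274, 0.301, 0.913); φ = arcsin(p_z) ≈ 65.99°, λ = atan2(p_y, p_x) ≈ 132.37°.

≈ 66.0°N, 132.4°E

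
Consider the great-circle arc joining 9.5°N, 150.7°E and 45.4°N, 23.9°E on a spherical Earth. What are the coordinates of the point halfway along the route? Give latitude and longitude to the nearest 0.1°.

Convert each endpoint to a unit vector on the sphere (x = cos φ cos λ, y = cos φ sin λ, z = sin φ).
The central angle between the endpoints is δ = arccos(p₁·p₂) ≈ 1.873 rad (107.3°).
Interpolate at f = 1/2 with slerp weights a = sin((1−f)δ)/sin δ ≈ 0.844, b = sin(fδ)/sin δ ≈ 0.844.
p = a·p₁ + b·p₂ ≈ (-0.184, 0.647, 0.740); φ = arcsin(p_z) ≈ 47.72°, λ = atan2(p_y, p_x) ≈ 105.87°.

≈ 47.7°N, 105.9°E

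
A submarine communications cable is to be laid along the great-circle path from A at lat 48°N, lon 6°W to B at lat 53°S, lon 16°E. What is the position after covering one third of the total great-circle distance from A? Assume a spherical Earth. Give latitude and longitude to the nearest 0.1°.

Write both endpoints as unit vectors p₁, p₂ with components (cos φ cos λ, cos φ sin λ, sin φ).
The central angle between the endpoints is δ = arccos(p₁·p₂) ≈ 1.793 rad (102.7°).
Interpolate at f = 1/3 with slerp weights a = sin((1−f)δ)/sin δ ≈ 0.954, b = sin(fδ)/sin δ ≈ 0.577.
p = a·p₁ + b·p₂ ≈ (0.968, 0.029, 0.248); φ = arcsin(p_z) ≈ 14.36°, λ = atan2(p_y, p_x) ≈ 1.71°.

≈ lat 14.4°N, lon 1.7°E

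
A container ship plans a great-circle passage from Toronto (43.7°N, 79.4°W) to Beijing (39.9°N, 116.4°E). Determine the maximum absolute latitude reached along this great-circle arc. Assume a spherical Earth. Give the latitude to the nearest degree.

The great circle lies in the plane with unit normal n̂ = (p₁ × p₂)/|p₁ × p₂|.
Here n̂_z ≈ -0.152; the vertex latitude is φ_max = arccos|n̂_z| ≈ 81.3°.
Check via Clairaut: cos φ_max = |cos φ₁| · sin C = cos(43.7°)·sin(12.1°) ≈ 0.152, again giving ≈ 81.3°.

≈ 81°N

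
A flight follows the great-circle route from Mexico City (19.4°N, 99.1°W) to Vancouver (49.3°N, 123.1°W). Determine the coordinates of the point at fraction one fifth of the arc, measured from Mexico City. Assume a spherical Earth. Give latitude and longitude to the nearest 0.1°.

≈ 25.7°N, 102.7°W

From cos δ = sin φ₁ sin φ₂ + cos φ₁ cos φ₂ cos Δλ, the central angle is δ ≈ 0.620 rad (35.5°).
Interpolate at f = 1/5 with slerp weights a = sin((1−f)δ)/sin δ ≈ 0.819, b = sin(fδ)/sin δ ≈ 0.213.
p = a·p₁ + b·p₂ ≈ (-0.198, -0.879, 0.433); φ = arcsin(p_z) ≈ 25.69°, λ = atan2(p_y, p_x) ≈ -102.69°.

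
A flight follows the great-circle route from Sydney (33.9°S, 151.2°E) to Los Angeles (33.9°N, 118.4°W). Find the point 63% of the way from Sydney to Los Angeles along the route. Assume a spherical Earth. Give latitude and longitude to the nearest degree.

≈ 10°N, 153°W

Write both endpoints as unit vectors p₁, p₂ with components (cos φ cos λ, cos φ sin λ, sin φ).
The central angle between the endpoints is δ = arccos(p₁·p₂) ≈ 1.892 rad (108.4°).
Interpolate at f = 0.63 with slerp weights a = sin((1−f)δ)/sin δ ≈ 0.679, b = sin(fδ)/sin δ ≈ 0.979.
p = a·p₁ + b·p₂ ≈ (-0.881, -0.443, 0.167); φ = arcsin(p_z) ≈ 9.64°, λ = atan2(p_y, p_x) ≈ -153.27°.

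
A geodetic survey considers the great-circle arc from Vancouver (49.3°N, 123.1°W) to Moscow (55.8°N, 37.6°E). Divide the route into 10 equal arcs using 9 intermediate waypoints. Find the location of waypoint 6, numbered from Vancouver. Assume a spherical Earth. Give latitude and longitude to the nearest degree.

The haversine formula gives a central angle δ ≈ 1.286 rad (73.7°) between the endpoints.
Interpolate at f = 6/10 with slerp weights a = sin((1−f)δ)/sin δ ≈ 0.513, b = sin(fδ)/sin δ ≈ 0.727.
p = a·p₁ + b·p₂ ≈ (0.141, -0.031, 0.990); φ = arcsin(p_z) ≈ 81.70°, λ = atan2(p_y, p_x) ≈ -12.35°.

≈ 82°N, 12°W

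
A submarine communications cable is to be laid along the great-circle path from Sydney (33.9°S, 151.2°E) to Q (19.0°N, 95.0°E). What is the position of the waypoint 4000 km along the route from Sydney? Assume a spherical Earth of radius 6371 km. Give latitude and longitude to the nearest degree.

≈ (10°S, 122°E)

Write both endpoints as unit vectors p₁, p₂ with components (cos φ cos λ, cos φ sin λ, sin φ).
The central angle between the endpoints is δ = arccos(p₁·p₂) ≈ 1.313 rad (75.2°). The total great-circle distance is δ·R ≈ 1.313 × 6371 ≈ 8365 km, so the target fraction is f = 4000/8365 ≈ 0.478.
Interpolate at f ≈ 0.478 with slerp weights a = sin((1−f)δ)/sin δ ≈ 0.654, b = sin(fδ)/sin δ ≈ 0.607.
p = a·p₁ + b·p₂ ≈ (-0.526, 0.834, -0.167); φ = arcsin(p_z) ≈ -9.63°, λ = atan2(p_y, p_x) ≈ 122.25°.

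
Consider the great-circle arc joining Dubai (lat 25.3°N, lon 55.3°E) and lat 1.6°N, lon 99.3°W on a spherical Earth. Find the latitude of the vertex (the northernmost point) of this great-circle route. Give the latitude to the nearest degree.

The great circle lies in the plane with unit normal n̂ = (p₁ × p₂)/|p₁ × p₂|.
Here n̂_z ≈ -0.653; the vertex latitude is φ_max = arccos|n̂_z| ≈ 49.3°.
Check via Clairaut: cos φ_max = |cos φ₁| · sin C = cos(25.3°)·sin(46.2°) ≈ 0.653, again giving ≈ 49.3°.

≈ 49°N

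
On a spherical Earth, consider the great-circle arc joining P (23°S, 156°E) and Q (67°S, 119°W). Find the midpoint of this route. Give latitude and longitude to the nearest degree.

≈ (52°S, 178°E)

Convert each endpoint to a unit vector on the sphere (x = cos φ cos λ, y = cos φ sin λ, z = sin φ).
The central angle between the endpoints is δ = arccos(p₁·p₂) ≈ 1.169 rad (67.0°).
Interpolate at f = 1/2 with slerp weights a = sin((1−f)δ)/sin δ ≈ 0.600, b = sin(fδ)/sin δ ≈ 0.600.
p = a·p₁ + b·p₂ ≈ (-0.618, 0.020, -0.786); φ = arcsin(p_z) ≈ -51.83°, λ = atan2(p_y, p_x) ≈ 178.18°.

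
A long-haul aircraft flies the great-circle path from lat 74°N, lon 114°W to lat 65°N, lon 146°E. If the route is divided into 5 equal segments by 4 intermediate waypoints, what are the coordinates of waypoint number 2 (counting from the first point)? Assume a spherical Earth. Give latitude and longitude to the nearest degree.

Convert each endpoint to a unit vector on the sphere (x = cos φ cos λ, y = cos φ sin λ, z = sin φ).
The central angle between the endpoints is δ = arccos(p₁·p₂) ≈ 0.553 rad (31.7°).
Interpolate at f = 2/5 with slerp weights a = sin((1−f)δ)/sin δ ≈ 0.620, b = sin(fδ)/sin δ ≈ 0.418.
p = a·p₁ + b·p₂ ≈ (-0.216, -0.057, 0.975); φ = arcsin(p_z) ≈ 77.09°, λ = atan2(p_y, p_x) ≈ -165.10°.

≈ lat 77°N, lon 165°W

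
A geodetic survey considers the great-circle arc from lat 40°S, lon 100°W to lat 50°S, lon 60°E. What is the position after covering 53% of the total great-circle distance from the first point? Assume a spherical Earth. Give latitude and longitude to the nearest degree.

From cos δ = sin φ₁ sin φ₂ + cos φ₁ cos φ₂ cos Δλ, the central angle is δ ≈ 1.541 rad (88.3°).
Interpolate at f = 0.53 with slerp weights a = sin((1−f)δ)/sin δ ≈ 0.663, b = sin(fδ)/sin δ ≈ 0.729.
p = a·p₁ + b·p₂ ≈ (0.146, -0.094, -0.985); φ = arcsin(p_z) ≈ -79.99°, λ = atan2(p_y, p_x) ≈ -32.78°.

≈ lat 80°S, lon 33°W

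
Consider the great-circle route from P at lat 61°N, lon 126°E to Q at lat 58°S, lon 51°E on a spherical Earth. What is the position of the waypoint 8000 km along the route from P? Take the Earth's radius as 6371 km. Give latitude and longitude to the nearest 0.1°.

From cos δ = sin φ₁ sin φ₂ + cos φ₁ cos φ₂ cos Δλ, the central angle is δ ≈ 2.312 rad (132.5°). The total great-circle distance is δ·R ≈ 2.312 × 6371 ≈ 14730 km, so the target fraction is f = 8000/14730 ≈ 0.543.
Interpolate at f ≈ 0.543 with slerp weights a = sin((1−f)δ)/sin δ ≈ 1.180, b = sin(fδ)/sin δ ≈ 1.289.
p = a·p₁ + b·p₂ ≈ (0.094, 0.994, -0.061); φ = arcsin(p_z) ≈ -3.49°, λ = atan2(p_y, p_x) ≈ 84.62°.

≈ lat 3.5°S, lon 84.6°E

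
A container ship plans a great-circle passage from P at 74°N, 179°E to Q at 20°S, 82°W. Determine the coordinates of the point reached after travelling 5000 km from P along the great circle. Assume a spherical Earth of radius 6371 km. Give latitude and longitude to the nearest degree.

≈ 44°N, 104°W

The haversine formula gives a central angle δ ≈ 1.949 rad (111.7°) between the endpoints. The total great-circle distance is δ·R ≈ 1.949 × 6371 ≈ 12417 km, so the target fraction is f = 5000/12417 ≈ 0.403.
Interpolate at f ≈ 0.403 with slerp weights a = sin((1−f)δ)/sin δ ≈ 0.988, b = sin(fδ)/sin δ ≈ 0.760.
p = a·p₁ + b·p₂ ≈ (-0.173, -0.703, 0.690); φ = arcsin(p_z) ≈ 43.63°, λ = atan2(p_y, p_x) ≈ -103.82°.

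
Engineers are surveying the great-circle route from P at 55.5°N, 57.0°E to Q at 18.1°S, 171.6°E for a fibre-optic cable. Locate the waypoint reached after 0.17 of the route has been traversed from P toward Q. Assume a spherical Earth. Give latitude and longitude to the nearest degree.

Convert each endpoint to a unit vector on the sphere (x = cos φ cos λ, y = cos φ sin λ, z = sin φ).
The central angle between the endpoints is δ = arccos(p₁·p₂) ≈ 2.072 rad (118.7°).
Interpolate at f = 0.17 with slerp weights a = sin((1−f)δ)/sin δ ≈ 1.127, b = sin(fδ)/sin δ ≈ 0.393.
p = a·p₁ + b·p₂ ≈ (-0.022, 0.590, 0.807); φ = arcsin(p_z) ≈ 53.80°, λ = atan2(p_y, p_x) ≈ 92.13°.

≈ 54°N, 92°E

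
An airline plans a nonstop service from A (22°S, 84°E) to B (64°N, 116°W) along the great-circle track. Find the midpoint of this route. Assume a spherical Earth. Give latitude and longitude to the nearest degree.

The haversine formula gives a central angle δ ≈ 2.373 rad (135.9°) between the endpoints.
Interpolate at f = 1/2 with slerp weights a = sin((1−f)δ)/sin δ ≈ 1.333, b = sin(fδ)/sin δ ≈ 1.333.
p = a·p₁ + b·p₂ ≈ (-0.127, 0.704, 0.699); φ = arcsin(p_z) ≈ 44.33°, λ = atan2(p_y, p_x) ≈ 100.22°.

≈ (44°N, 100°E)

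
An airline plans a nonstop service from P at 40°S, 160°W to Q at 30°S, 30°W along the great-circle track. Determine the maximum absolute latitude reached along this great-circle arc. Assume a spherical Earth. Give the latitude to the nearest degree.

≈ 59°S

The great circle lies in the plane with unit normal n̂ = (p₁ × p₂)/|p₁ × p₂|.
Here n̂_z ≈ +0.511; the vertex latitude is φ_max = arccos|n̂_z| ≈ 59.3°.
Check via Clairaut: cos φ_max = |cos φ₁| · sin C = cos(40.0°)·sin(138.2°) ≈ 0.511, again giving ≈ 59.3°.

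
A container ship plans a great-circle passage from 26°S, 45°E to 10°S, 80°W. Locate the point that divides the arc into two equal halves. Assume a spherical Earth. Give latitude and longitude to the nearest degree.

From cos δ = sin φ₁ sin φ₂ + cos φ₁ cos φ₂ cos Δλ, the central angle is δ ≈ 2.017 rad (115.6°).
Interpolate at f = 1/2 with slerp weights a = sin((1−f)δ)/sin δ ≈ 0.938, b = sin(fδ)/sin δ ≈ 0.938.
p = a·p₁ + b·p₂ ≈ (0.756, -0.314, -0.574); φ = arcsin(p_z) ≈ -35.03°, λ = atan2(p_y, p_x) ≈ -22.51°.

≈ 35°S, 23°W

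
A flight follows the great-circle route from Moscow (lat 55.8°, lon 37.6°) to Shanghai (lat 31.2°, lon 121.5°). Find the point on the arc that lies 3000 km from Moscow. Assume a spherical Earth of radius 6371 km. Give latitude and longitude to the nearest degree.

Convert each endpoint to a unit vector on the sphere (x = cos φ cos λ, y = cos φ sin λ, z = sin φ).
The central angle between the endpoints is δ = arccos(p₁·p₂) ≈ 1.071 rad (61.3°). The total great-circle distance is δ·R ≈ 1.071 × 6371 ≈ 6821 km, so the target fraction is f = 3000/6821 ≈ 0.440.
Interpolate at f ≈ 0.440 with slerp weights a = sin((1−f)δ)/sin δ ≈ 0.643, b = sin(fδ)/sin δ ≈ 0.517.
p = a·p₁ + b·p₂ ≈ (0.055, 0.598, 0.800); φ = arcsin(p_z) ≈ 53.11°, λ = atan2(p_y, p_x) ≈ 84.70°.

≈ lat 53°, lon 85°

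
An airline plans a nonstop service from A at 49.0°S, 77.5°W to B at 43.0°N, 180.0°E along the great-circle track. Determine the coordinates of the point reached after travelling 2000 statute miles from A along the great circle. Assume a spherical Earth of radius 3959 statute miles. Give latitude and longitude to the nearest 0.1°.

Write both endpoints as unit vectors p₁, p₂ with components (cos φ cos λ, cos φ sin λ, sin φ).
The central angle between the endpoints is δ = arccos(p₁·p₂) ≈ 2.238 rad (128.2°). The total great-circle distance is δ·R ≈ 2.238 × 3959 ≈ 8859 mi, so the target fraction is f = 2000/8859 ≈ 0.226.
Interpolate at f ≈ 0.226 with slerp weights a = sin((1−f)δ)/sin δ ≈ 1.256, b = sin(fδ)/sin δ ≈ 0.616.
p = a·p₁ + b·p₂ ≈ (-0.272, -0.805, -0.528); φ = arcsin(p_z) ≈ -31.86°, λ = atan2(p_y, p_x) ≈ -108.69°.

≈ 31.9°S, 108.7°W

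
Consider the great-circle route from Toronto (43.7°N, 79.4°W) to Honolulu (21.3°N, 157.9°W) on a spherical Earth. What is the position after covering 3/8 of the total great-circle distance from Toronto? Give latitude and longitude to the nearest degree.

≈ 42°N, 114°W

Convert each endpoint to a unit vector on the sphere (x = cos φ cos λ, y = cos φ sin λ, z = sin φ).
The central angle between the endpoints is δ = arccos(p₁·p₂) ≈ 1.175 rad (67.3°).
Interpolate at f = 3/8 with slerp weights a = sin((1−f)δ)/sin δ ≈ 0.726, b = sin(fδ)/sin δ ≈ 0.462.
p = a·p₁ + b·p₂ ≈ (-0.302, -0.678, 0.670); φ = arcsin(p_z) ≈ 42.05°, λ = atan2(p_y, p_x) ≈ -114.04°.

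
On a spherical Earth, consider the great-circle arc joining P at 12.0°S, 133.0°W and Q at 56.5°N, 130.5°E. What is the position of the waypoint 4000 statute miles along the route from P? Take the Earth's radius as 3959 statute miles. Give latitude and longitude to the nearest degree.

≈ 35°N, 169°W

The haversine formula gives a central angle δ ≈ 1.807 rad (103.6°) between the endpoints. The total great-circle distance is δ·R ≈ 1.807 × 3959 ≈ 7156 mi, so the target fraction is f = 4000/7156 ≈ 0.559.
Interpolate at f ≈ 0.559 with slerp weights a = sin((1−f)δ)/sin δ ≈ 0.736, b = sin(fδ)/sin δ ≈ 0.871.
p = a·p₁ + b·p₂ ≈ (-0.803, -0.161, 0.574); φ = arcsin(p_z) ≈ 35.00°, λ = atan2(p_y, p_x) ≈ -168.68°.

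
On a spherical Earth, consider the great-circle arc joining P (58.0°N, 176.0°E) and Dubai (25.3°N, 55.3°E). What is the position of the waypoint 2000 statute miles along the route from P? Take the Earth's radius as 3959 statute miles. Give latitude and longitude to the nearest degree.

≈ (64°N, 115°E)

Write both endpoints as unit vectors p₁, p₂ with components (cos φ cos λ, cos φ sin λ, sin φ).
The central angle between the endpoints is δ = arccos(p₁·p₂) ≈ 1.453 rad (83.2°). The total great-circle distance is δ·R ≈ 1.453 × 3959 ≈ 5751 mi, so the target fraction is f = 2000/5751 ≈ 0.348.
Interpolate at f ≈ 0.348 with slerp weights a = sin((1−f)δ)/sin δ ≈ 0.818, b = sin(fδ)/sin δ ≈ 0.487.
p = a·p₁ + b·p₂ ≈ (-0.181, 0.392, 0.902); φ = arcsin(p_z) ≈ 64.38°, λ = atan2(p_y, p_x) ≈ 114.81°.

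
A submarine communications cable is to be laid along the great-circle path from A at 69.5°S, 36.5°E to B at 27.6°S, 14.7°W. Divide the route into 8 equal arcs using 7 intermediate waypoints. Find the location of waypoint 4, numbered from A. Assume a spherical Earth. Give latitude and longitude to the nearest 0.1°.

≈ 50.9°S, 0.8°W

Convert each endpoint to a unit vector on the sphere (x = cos φ cos λ, y = cos φ sin λ, z = sin φ).
The central angle between the endpoints is δ = arccos(p₁·p₂) ≈ 0.891 rad (51.1°).
Interpolate at f = 4/8 with slerp weights a = sin((1−f)δ)/sin δ ≈ 0.554, b = sin(fδ)/sin δ ≈ 0.554.
p = a·p₁ + b·p₂ ≈ (0.631, -0.009, -0.776); φ = arcsin(p_z) ≈ -50.87°, λ = atan2(p_y, p_x) ≈ -0.83°.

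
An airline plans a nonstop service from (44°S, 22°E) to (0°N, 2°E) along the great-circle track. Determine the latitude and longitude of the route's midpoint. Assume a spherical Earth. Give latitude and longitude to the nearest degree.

Convert each endpoint to a unit vector on the sphere (x = cos φ cos λ, y = cos φ sin λ, z = sin φ).
The central angle between the endpoints is δ = arccos(p₁·p₂) ≈ 0.829 rad (47.5°).
Interpolate at f = 1/2 with slerp weights a = sin((1−f)δ)/sin δ ≈ 0.546, b = sin(fδ)/sin δ ≈ 0.546.
p = a·p₁ + b·p₂ ≈ (0.910, 0.166, -0.379); φ = arcsin(p_z) ≈ -22.30°, λ = atan2(p_y, p_x) ≈ 10.35°.

≈ (22°S, 10°E)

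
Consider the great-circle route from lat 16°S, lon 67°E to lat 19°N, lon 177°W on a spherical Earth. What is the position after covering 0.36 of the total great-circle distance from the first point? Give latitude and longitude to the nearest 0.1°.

≈ lat 3.0°S, lon 108.6°E

Write both endpoints as unit vectors p₁, p₂ with components (cos φ cos λ, cos φ sin λ, sin φ).
The central angle between the endpoints is δ = arccos(p₁·p₂) ≈ 2.081 rad (119.2°).
Interpolate at f = 0.36 with slerp weights a = sin((1−f)δ)/sin δ ≈ 1.113, b = sin(fδ)/sin δ ≈ 0.780.
p = a·p₁ + b·p₂ ≈ (-0.319, 0.946, -0.053); φ = arcsin(p_z) ≈ -3.03°, λ = atan2(p_y, p_x) ≈ 108.61°.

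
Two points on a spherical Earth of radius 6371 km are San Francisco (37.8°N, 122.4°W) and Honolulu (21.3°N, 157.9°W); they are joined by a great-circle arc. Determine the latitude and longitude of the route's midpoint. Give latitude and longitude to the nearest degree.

≈ 31°N, 142°W

From cos δ = sin φ₁ sin φ₂ + cos φ₁ cos φ₂ cos Δλ, the central angle is δ ≈ 0.606 rad (34.7°).
Interpolate at f = 1/2 with slerp weights a = sin((1−f)δ)/sin δ ≈ 0.524, b = sin(fδ)/sin δ ≈ 0.524.
p = a·p₁ + b·p₂ ≈ (-0.674, -0.533, 0.511); φ = arcsin(p_z) ≈ 30.76°, λ = atan2(p_y, p_x) ≈ -141.66°.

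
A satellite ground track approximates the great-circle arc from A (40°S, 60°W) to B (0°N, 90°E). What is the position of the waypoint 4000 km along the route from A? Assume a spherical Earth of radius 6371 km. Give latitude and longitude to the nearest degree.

Write both endpoints as unit vectors p₁, p₂ with components (cos φ cos λ, cos φ sin λ, sin φ).
The central angle between the endpoints is δ = arccos(p₁·p₂) ≈ 2.296 rad (131.6°). The total great-circle distance is δ·R ≈ 2.296 × 6371 ≈ 14629 km, so the target fraction is f = 4000/14629 ≈ 0.273.
Interpolate at f ≈ 0.273 with slerp weights a = sin((1−f)δ)/sin δ ≈ 1.330, b = sin(fδ)/sin δ ≈ 0.785.
p = a·p₁ + b·p₂ ≈ (0.509, -0.097, -0.855); φ = arcsin(p_z) ≈ -58.76°, λ = atan2(p_y, p_x) ≈ -10.82°.

≈ (59°S, 11°W)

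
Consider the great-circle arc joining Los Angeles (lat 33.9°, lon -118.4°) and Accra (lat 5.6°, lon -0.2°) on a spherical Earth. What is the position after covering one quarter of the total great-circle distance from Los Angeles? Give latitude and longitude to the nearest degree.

≈ lat 39°, lon -85°

From cos δ = sin φ₁ sin φ₂ + cos φ₁ cos φ₂ cos Δλ, the central angle is δ ≈ 1.913 rad (109.6°).
Interpolate at f = 1/4 with slerp weights a = sin((1−f)δ)/sin δ ≈ 1.052, b = sin(fδ)/sin δ ≈ 0.489.
p = a·p₁ + b·p₂ ≈ (0.071, -0.770, 0.634); φ = arcsin(p_z) ≈ 39.38°, λ = atan2(p_y, p_x) ≈ -84.72°.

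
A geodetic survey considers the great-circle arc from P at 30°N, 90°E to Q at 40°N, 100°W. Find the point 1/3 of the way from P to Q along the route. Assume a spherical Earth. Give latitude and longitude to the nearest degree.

Convert each endpoint to a unit vector on the sphere (x = cos φ cos λ, y = cos φ sin λ, z = sin φ).
The central angle between the endpoints is δ = arccos(p₁·p₂) ≈ 1.909 rad (109.4°).
Interpolate at f = 1/3 with slerp weights a = sin((1−f)δ)/sin δ ≈ 1.013, b = sin(fδ)/sin δ ≈ 0.630.
p = a·p₁ + b·p₂ ≈ (-0.084, 0.402, 0.912); φ = arcsin(p_z) ≈ 65.73°, λ = atan2(p_y, p_x) ≈ 101.77°.

≈ 66°N, 102°E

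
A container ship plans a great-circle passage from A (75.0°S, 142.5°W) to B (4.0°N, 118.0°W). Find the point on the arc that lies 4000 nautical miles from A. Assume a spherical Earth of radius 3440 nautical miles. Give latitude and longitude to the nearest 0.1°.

≈ (9.6°S, 119.5°W)

The haversine formula gives a central angle δ ≈ 1.402 rad (80.4°) between the endpoints. The total great-circle distance is δ·R ≈ 1.402 × 3440 ≈ 4824 nmi, so the target fraction is f = 4000/4824 ≈ 0.829.
Interpolate at f ≈ 0.829 with slerp weights a = sin((1−f)δ)/sin δ ≈ 0.241, b = sin(fδ)/sin δ ≈ 0.931.
p = a·p₁ + b·p₂ ≈ (-0.485, -0.858, -0.168); φ = arcsin(p_z) ≈ -9.65°, λ = atan2(p_y, p_x) ≈ -119.50°.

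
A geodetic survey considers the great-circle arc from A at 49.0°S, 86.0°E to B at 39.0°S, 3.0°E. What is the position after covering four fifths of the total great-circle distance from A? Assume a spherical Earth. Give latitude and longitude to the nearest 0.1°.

≈ 45.7°S, 15.7°E

Write both endpoints as unit vectors p₁, p₂ with components (cos φ cos λ, cos φ sin λ, sin φ).
The central angle between the endpoints is δ = arccos(p₁·p₂) ≈ 1.004 rad (57.5°).
Interpolate at f = 4/5 with slerp weights a = sin((1−f)δ)/sin δ ≈ 0.236, b = sin(fδ)/sin δ ≈ 0.853.
p = a·p₁ + b·p₂ ≈ (0.673, 0.189, -0.715); φ = arcsin(p_z) ≈ -45.66°, λ = atan2(p_y, p_x) ≈ 15.72°.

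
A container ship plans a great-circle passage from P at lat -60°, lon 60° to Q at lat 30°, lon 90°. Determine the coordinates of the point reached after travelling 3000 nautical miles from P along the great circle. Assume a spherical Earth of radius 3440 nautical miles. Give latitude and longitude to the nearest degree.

The haversine formula gives a central angle δ ≈ 1.629 rad (93.3°) between the endpoints. The total great-circle distance is δ·R ≈ 1.629 × 3440 ≈ 5603 nmi, so the target fraction is f = 3000/5603 ≈ 0.535.
Interpolate at f ≈ 0.535 with slerp weights a = sin((1−f)δ)/sin δ ≈ 0.688, b = sin(fδ)/sin δ ≈ 0.767.
p = a·p₁ + b·p₂ ≈ (0.172, 0.962, -0.212); φ = arcsin(p_z) ≈ -12.25°, λ = atan2(p_y, p_x) ≈ 79.87°.

≈ lat -12°, lon 80°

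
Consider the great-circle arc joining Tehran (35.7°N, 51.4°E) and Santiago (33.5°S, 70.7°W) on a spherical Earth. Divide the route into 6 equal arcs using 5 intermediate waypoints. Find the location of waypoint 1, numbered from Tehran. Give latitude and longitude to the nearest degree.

From cos δ = sin φ₁ sin φ₂ + cos φ₁ cos φ₂ cos Δλ, the central angle is δ ≈ 2.321 rad (133.0°).
Interpolate at f = 1/6 with slerp weights a = sin((1−f)δ)/sin δ ≈ 1.278, b = sin(fδ)/sin δ ≈ 0.516.
p = a·p₁ + b·p₂ ≈ (0.790, 0.405, 0.461); φ = arcsin(p_z) ≈ 27.45°, λ = atan2(p_y, p_x) ≈ 27.16°.

≈ (27°N, 27°E)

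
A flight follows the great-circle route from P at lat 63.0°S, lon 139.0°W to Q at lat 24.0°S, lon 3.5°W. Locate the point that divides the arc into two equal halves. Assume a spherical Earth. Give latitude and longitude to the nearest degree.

≈ lat 63°S, lon 32°W

The haversine formula gives a central angle δ ≈ 1.504 rad (86.2°) between the endpoints.
Interpolate at f = 1/2 with slerp weights a = sin((1−f)δ)/sin δ ≈ 0.685, b = sin(fδ)/sin δ ≈ 0.685.
p = a·p₁ + b·p₂ ≈ (0.390, -0.242, -0.889); φ = arcsin(p_z) ≈ -62.69°, λ = atan2(p_y, p_x) ≈ -31.85°.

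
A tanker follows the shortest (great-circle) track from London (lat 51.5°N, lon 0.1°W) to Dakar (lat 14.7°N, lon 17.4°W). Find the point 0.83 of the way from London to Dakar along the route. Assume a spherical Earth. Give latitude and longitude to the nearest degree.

≈ lat 21°N, lon 15°W

Convert each endpoint to a unit vector on the sphere (x = cos φ cos λ, y = cos φ sin λ, z = sin φ).
The central angle between the endpoints is δ = arccos(p₁·p₂) ≈ 0.686 rad (39.3°).
Interpolate at f = 0.83 with slerp weights a = sin((1−f)δ)/sin δ ≈ 0.184, b = sin(fδ)/sin δ ≈ 0.851.
p = a·p₁ + b·p₂ ≈ (0.900, -0.246, 0.360); φ = arcsin(p_z) ≈ 21.08°, λ = atan2(p_y, p_x) ≈ -15.31°.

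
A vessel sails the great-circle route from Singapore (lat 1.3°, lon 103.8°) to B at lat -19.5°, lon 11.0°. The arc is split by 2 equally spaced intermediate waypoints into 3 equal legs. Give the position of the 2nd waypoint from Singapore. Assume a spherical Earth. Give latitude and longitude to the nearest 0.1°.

Convert each endpoint to a unit vector on the sphere (x = cos φ cos λ, y = cos φ sin λ, z = sin φ).
The central angle between the endpoints is δ = arccos(p₁·p₂) ≈ 1.624 rad (93.1°).
Interpolate at f = 2/3 with slerp weights a = sin((1−f)δ)/sin δ ≈ 0.516, b = sin(fδ)/sin δ ≈ 0.885.
p = a·p₁ + b·p₂ ≈ (0.695, 0.660, -0.284); φ = arcsin(p_z) ≈ -16.47°, λ = atan2(p_y, p_x) ≈ 43.51°.

≈ lat -16.5°, lon 43.5°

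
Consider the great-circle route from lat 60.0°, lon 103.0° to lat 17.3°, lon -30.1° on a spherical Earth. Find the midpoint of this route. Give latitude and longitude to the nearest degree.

Write both endpoints as unit vectors p₁, p₂ with components (cos φ cos λ, cos φ sin λ, sin φ).
The central angle between the endpoints is δ = arccos(p₁·p₂) ≈ 1.639 rad (93.9°).
Interpolate at f = 1/2 with slerp weights a = sin((1−f)δ)/sin δ ≈ 0.733, b = sin(fδ)/sin δ ≈ 0.733.
p = a·p₁ + b·p₂ ≈ (0.523, 0.006, 0.852); φ = arcsin(p_z) ≈ 58.48°, λ = atan2(p_y, p_x) ≈ 0.67°.

≈ lat 58°, lon 1°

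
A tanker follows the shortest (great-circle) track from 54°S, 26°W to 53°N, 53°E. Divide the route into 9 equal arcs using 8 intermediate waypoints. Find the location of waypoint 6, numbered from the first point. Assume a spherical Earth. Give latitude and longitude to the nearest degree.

Write both endpoints as unit vectors p₁, p₂ with components (cos φ cos λ, cos φ sin λ, sin φ).
The central angle between the endpoints is δ = arccos(p₁·p₂) ≈ 2.188 rad (125.4°).
Interpolate at f = 6/9 with slerp weights a = sin((1−f)δ)/sin δ ≈ 0.817, b = sin(fδ)/sin δ ≈ 1.218.
p = a·p₁ + b·p₂ ≈ (0.873, 0.375, 0.312); φ = arcsin(p_z) ≈ 18.19°, λ = atan2(p_y, p_x) ≈ 23.25°.

≈ 18°N, 23°E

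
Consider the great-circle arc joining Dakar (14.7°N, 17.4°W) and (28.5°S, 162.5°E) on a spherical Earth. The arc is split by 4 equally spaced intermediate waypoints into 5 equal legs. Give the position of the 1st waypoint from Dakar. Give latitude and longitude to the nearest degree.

≈ (19°S, 17°W)

The haversine formula gives a central angle δ ≈ 2.901 rad (166.2°) between the endpoints.
Interpolate at f = 1/5 with slerp weights a = sin((1−f)δ)/sin δ ≈ 3.068, b = sin(fδ)/sin δ ≈ 2.298.
p = a·p₁ + b·p₂ ≈ (0.906, -0.280, -0.318); φ = arcsin(p_z) ≈ -18.54°, λ = atan2(p_y, p_x) ≈ -17.19°.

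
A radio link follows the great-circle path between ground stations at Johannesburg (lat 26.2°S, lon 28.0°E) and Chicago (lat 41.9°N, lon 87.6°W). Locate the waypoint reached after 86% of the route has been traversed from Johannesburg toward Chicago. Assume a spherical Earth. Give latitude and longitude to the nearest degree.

≈ lat 38°N, lon 65°W

Write both endpoints as unit vectors p₁, p₂ with components (cos φ cos λ, cos φ sin λ, sin φ).
The central angle between the endpoints is δ = arccos(p₁·p₂) ≈ 2.194 rad (125.7°).
Interpolate at f = 0.86 with slerp weights a = sin((1−f)δ)/sin δ ≈ 0.372, b = sin(fδ)/sin δ ≈ 1.170.
p = a·p₁ + b·p₂ ≈ (0.331, -0.714, 0.617); φ = arcsin(p_z) ≈ 38.12°, λ = atan2(p_y, p_x) ≈ -65.09°.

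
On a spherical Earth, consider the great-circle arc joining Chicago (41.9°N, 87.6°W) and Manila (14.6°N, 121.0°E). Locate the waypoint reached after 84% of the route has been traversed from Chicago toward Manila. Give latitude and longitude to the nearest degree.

≈ (32°N, 130°E)

Convert each endpoint to a unit vector on the sphere (x = cos φ cos λ, y = cos φ sin λ, z = sin φ).
The central angle between the endpoints is δ = arccos(p₁·p₂) ≈ 2.053 rad (117.6°).
Interpolate at f = 0.84 with slerp weights a = sin((1−f)δ)/sin δ ≈ 0.364, b = sin(fδ)/sin δ ≈ 1.116.
p = a·p₁ + b·p₂ ≈ (-0.545, 0.654, 0.524); φ = arcsin(p_z) ≈ 31.63°, λ = atan2(p_y, p_x) ≈ 129.77°.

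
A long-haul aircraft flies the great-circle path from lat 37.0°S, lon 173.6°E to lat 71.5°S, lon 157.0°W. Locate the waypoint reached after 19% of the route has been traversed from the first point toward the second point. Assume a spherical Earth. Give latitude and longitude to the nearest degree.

Write both endpoints as unit vectors p₁, p₂ with components (cos φ cos λ, cos φ sin λ, sin φ).
The central angle between the endpoints is δ = arccos(p₁·p₂) ≈ 0.658 rad (37.7°).
Interpolate at f = 0.19 with slerp weights a = sin((1−f)δ)/sin δ ≈ 0.831, b = sin(fδ)/sin δ ≈ 0.204.
p = a·p₁ + b·p₂ ≈ (-0.719, 0.049, -0.693); φ = arcsin(p_z) ≈ -43.90°, λ = atan2(p_y, p_x) ≈ 176.13°.

≈ lat 44°S, lon 176°E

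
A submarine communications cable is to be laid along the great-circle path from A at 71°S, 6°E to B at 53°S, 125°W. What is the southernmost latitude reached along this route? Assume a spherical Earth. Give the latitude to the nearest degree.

≈ 79°S

The great circle lies in the plane with unit normal n̂ = (p₁ × p₂)/|p₁ × p₂|.
Here n̂_z ≈ -0.190; the vertex latitude is φ_max = arccos|n̂_z| ≈ 79.1°.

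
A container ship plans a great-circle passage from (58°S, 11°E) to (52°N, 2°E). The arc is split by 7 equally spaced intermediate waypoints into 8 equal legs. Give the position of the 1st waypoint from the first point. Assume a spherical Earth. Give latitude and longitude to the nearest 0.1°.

Write both endpoints as unit vectors p₁, p₂ with components (cos φ cos λ, cos φ sin λ, sin φ).
The central angle between the endpoints is δ = arccos(p₁·p₂) ≈ 1.924 rad (110.2°).
Interpolate at f = 1/8 with slerp weights a = sin((1−f)δ)/sin δ ≈ 1.059, b = sin(fδ)/sin δ ≈ 0.254.
p = a·p₁ + b·p₂ ≈ (0.707, 0.113, -0.698); φ = arcsin(p_z) ≈ -44.27°, λ = atan2(p_y, p_x) ≈ 9.04°.

≈ (44.3°S, 9.0°E)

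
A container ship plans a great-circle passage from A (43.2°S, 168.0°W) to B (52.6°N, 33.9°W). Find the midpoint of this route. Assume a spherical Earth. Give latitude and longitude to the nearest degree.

≈ (12°N, 113°W)

Convert each endpoint to a unit vector on the sphere (x = cos φ cos λ, y = cos φ sin λ, z = sin φ).
The central angle between the endpoints is δ = arccos(p₁·p₂) ≈ 2.590 rad (148.4°).
Interpolate at f = 1/2 with slerp weights a = sin((1−f)δ)/sin δ ≈ 1.838, b = sin(fδ)/sin δ ≈ 1.838.
p = a·p₁ + b·p₂ ≈ (-0.384, -0.901, 0.202); φ = arcsin(p_z) ≈ 11.65°, λ = atan2(p_y, p_x) ≈ -113.08°.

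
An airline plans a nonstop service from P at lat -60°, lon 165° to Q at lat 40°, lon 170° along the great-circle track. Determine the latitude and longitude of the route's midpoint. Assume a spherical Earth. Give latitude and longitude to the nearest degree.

The haversine formula gives a central angle δ ≈ 1.747 rad (100.1°) between the endpoints.
Interpolate at f = 1/2 with slerp weights a = sin((1−f)δ)/sin δ ≈ 0.779, b = sin(fδ)/sin δ ≈ 0.779.
p = a·p₁ + b·p₂ ≈ (-0.963, 0.204, -0.174); φ = arcsin(p_z) ≈ -10.01°, λ = atan2(p_y, p_x) ≈ 168.03°.

≈ lat -10°, lon 168°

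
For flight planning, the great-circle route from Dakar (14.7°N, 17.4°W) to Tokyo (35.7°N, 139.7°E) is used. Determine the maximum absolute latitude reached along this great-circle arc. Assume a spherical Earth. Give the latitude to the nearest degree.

The great circle lies in the plane with unit normal n̂ = (p₁ × p₂)/|p₁ × p₂|.
Here n̂_z ≈ +0.374; the vertex latitude is φ_max = arccos|n̂_z| ≈ 68.1°.
Check via Clairaut: cos φ_max = |cos φ₁| · sin C = cos(14.7°)·sin(22.7°) ≈ 0.374, again giving ≈ 68.1°.

≈ 68°N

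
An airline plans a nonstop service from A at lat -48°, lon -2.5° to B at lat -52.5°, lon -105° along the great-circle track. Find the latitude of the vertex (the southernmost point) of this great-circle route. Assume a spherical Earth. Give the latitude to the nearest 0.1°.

≈ -62.6°

The great circle lies in the plane with unit normal n̂ = (p₁ × p₂)/|p₁ × p₂|.
Here n̂_z ≈ -0.460; the vertex latitude is φ_max = arccos|n̂_z| ≈ 62.6°.
Check via Clairaut: cos φ_max = |cos φ₁| · sin C = cos(48.0°)·sin(136.6°) ≈ 0.460, again giving ≈ 62.6°.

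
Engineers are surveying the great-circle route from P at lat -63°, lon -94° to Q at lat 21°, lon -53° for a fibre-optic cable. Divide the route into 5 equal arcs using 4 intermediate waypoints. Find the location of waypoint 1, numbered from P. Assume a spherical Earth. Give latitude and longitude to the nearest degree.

The haversine formula gives a central angle δ ≈ 1.570 rad (90.0°) between the endpoints.
Interpolate at f = 1/5 with slerp weights a = sin((1−f)δ)/sin δ ≈ 0.951, b = sin(fδ)/sin δ ≈ 0.309.
p = a·p₁ + b·p₂ ≈ (0.143, -0.661, -0.737); φ = arcsin(p_z) ≈ -47.44°, λ = atan2(p_y, p_x) ≈ -77.76°.

≈ lat -47°, lon -78°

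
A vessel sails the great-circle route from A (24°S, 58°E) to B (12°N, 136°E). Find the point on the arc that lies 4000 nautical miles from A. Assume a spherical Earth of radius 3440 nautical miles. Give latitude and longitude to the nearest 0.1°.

The haversine formula gives a central angle δ ≈ 1.469 rad (84.2°) between the endpoints. The total great-circle distance is δ·R ≈ 1.469 × 3440 ≈ 5055 nmi, so the target fraction is f = 4000/5055 ≈ 0.791.
Interpolate at f ≈ 0.791 with slerp weights a = sin((1−f)δ)/sin δ ≈ 0.303, b = sin(fδ)/sin δ ≈ 0.923.
p = a·p₁ + b·p₂ ≈ (-0.502, 0.862, 0.068); φ = arcsin(p_z) ≈ 3.92°, λ = atan2(p_y, p_x) ≈ 120.23°.

≈ (3.9°N, 120.2°E)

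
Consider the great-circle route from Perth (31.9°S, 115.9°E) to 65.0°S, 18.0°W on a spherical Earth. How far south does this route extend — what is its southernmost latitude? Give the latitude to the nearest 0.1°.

The great circle lies in the plane with unit normal n̂ = (p₁ × p₂)/|p₁ × p₂|.
Here n̂_z ≈ -0.266; the vertex latitude is φ_max = arccos|n̂_z| ≈ 74.6°.
Check via Clairaut: cos φ_max = |cos φ₁| · sin C = cos(31.9°)·sin(161.8°) ≈ 0.266, again giving ≈ 74.6°.

≈ 74.6°S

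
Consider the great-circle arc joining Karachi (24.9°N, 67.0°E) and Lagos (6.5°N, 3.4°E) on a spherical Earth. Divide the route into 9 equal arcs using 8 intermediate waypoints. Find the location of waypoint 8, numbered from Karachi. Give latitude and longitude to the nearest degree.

Convert each endpoint to a unit vector on the sphere (x = cos φ cos λ, y = cos φ sin λ, z = sin φ).
The central angle between the endpoints is δ = arccos(p₁·p₂) ≈ 1.106 rad (63.4°).
Interpolate at f = 8/9 with slerp weights a = sin((1−f)δ)/sin δ ≈ 0.137, b = sin(fδ)/sin δ ≈ 0.931.
p = a·p₁ + b·p₂ ≈ (0.972, 0.169, 0.163); φ = arcsin(p_z) ≈ 9.39°, λ = atan2(p_y, p_x) ≈ 9.88°.

≈ 9°N, 10°E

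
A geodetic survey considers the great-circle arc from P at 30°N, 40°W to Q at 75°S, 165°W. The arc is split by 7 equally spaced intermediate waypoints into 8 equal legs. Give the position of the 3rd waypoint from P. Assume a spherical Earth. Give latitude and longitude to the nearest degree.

Write both endpoints as unit vectors p₁, p₂ with components (cos φ cos λ, cos φ sin λ, sin φ).
The central angle between the endpoints is δ = arccos(p₁·p₂) ≈ 2.229 rad (127.7°).
Interpolate at f = 3/8 with slerp weights a = sin((1−f)δ)/sin δ ≈ 1.244, b = sin(fδ)/sin δ ≈ 0.938.
p = a·p₁ + b·p₂ ≈ (0.591, -0.755, -0.284); φ = arcsin(p_z) ≈ -16.48°, λ = atan2(p_y, p_x) ≈ -51.96°.

≈ 16°S, 52°W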